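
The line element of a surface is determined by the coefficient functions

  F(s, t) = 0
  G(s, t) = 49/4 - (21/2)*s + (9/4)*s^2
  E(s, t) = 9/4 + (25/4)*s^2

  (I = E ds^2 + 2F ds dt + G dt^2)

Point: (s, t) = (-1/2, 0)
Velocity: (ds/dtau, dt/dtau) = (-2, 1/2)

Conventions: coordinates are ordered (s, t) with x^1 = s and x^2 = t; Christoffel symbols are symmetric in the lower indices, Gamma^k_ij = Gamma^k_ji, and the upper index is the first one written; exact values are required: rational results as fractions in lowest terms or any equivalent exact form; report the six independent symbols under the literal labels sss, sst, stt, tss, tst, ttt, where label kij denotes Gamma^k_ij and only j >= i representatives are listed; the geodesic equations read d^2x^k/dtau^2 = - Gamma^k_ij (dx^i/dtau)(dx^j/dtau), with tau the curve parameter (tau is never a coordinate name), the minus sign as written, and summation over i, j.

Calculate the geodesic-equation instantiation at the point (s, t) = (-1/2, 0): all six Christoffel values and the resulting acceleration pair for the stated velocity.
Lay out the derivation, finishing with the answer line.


E = 61/16, F = 0, G = 289/16 at the point
E_s = -25/4, E_t = 0, F_s = 0, F_t = 0, G_s = -51/4, G_t = 0
EG - F^2 = 17629/256;  g^inv = (256/17629) * [[289/16, 0], [0, 61/16]]
first-kind symbols [ij,l] = (1/2)(d_i g_jl + d_j g_il - d_l g_ij): [ss,s] = E_s/2 = -25/8, [ss,t] = F_s - E_t/2 = 0, [st,s] = E_t/2 = 0, [st,t] = G_s/2 = -51/8, [tt,s] = F_t - G_s/2 = 51/8, [tt,t] = G_t/2 = 0
Gamma^s_ij = (G*[ij,s] - F*[ij,t])/(EG - F^2), Gamma^t_ij = (E*[ij,t] - F*[ij,s])/(EG - F^2)
Gamma_sss = -50/61, Gamma_sst = 0, Gamma_stt = 102/61, Gamma_tss = 0, Gamma_tst = -6/17, Gamma_ttt = 0
d^2s/dtau^2 = -(Gamma_sss*(-2)^2 + 2*Gamma_sst*(-2)*(1/2) + Gamma_stt*(1/2)^2) = 349/122
d^2t/dtau^2 = -(Gamma_tss*(-2)^2 + 2*Gamma_tst*(-2)*(1/2) + Gamma_ttt*(1/2)^2) = -12/17

Answer: Gamma_sss = -50/61, Gamma_sst = 0, Gamma_stt = 102/61, Gamma_tss = 0, Gamma_tst = -6/17, Gamma_ttt = 0; accelerations (d^2s/dtau^2, d^2t/dtau^2) = (349/122, -12/17)


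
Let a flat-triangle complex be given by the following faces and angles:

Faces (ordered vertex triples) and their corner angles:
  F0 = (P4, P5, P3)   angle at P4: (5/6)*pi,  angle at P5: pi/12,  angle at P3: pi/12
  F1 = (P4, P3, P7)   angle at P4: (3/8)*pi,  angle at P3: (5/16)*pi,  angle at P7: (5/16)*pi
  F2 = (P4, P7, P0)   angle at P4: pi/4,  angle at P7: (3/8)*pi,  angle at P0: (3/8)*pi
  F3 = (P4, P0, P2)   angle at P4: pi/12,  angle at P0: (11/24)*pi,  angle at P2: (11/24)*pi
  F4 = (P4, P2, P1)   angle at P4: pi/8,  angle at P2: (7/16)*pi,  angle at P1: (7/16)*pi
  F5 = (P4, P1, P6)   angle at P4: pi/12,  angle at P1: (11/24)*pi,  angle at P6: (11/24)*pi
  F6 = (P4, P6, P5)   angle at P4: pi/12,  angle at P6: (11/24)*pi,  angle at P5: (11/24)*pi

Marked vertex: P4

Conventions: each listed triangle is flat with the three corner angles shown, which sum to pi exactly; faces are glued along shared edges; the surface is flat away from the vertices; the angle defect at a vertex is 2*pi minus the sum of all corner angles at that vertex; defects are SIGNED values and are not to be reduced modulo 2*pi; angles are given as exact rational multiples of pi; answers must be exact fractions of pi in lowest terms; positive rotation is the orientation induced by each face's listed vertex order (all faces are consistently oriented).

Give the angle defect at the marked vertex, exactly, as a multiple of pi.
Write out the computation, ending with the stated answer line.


Sum of corner angles at P4: (11/6)*pi
defect = 2*pi - (11/6)*pi

Answer: defect(P4) = pi/6


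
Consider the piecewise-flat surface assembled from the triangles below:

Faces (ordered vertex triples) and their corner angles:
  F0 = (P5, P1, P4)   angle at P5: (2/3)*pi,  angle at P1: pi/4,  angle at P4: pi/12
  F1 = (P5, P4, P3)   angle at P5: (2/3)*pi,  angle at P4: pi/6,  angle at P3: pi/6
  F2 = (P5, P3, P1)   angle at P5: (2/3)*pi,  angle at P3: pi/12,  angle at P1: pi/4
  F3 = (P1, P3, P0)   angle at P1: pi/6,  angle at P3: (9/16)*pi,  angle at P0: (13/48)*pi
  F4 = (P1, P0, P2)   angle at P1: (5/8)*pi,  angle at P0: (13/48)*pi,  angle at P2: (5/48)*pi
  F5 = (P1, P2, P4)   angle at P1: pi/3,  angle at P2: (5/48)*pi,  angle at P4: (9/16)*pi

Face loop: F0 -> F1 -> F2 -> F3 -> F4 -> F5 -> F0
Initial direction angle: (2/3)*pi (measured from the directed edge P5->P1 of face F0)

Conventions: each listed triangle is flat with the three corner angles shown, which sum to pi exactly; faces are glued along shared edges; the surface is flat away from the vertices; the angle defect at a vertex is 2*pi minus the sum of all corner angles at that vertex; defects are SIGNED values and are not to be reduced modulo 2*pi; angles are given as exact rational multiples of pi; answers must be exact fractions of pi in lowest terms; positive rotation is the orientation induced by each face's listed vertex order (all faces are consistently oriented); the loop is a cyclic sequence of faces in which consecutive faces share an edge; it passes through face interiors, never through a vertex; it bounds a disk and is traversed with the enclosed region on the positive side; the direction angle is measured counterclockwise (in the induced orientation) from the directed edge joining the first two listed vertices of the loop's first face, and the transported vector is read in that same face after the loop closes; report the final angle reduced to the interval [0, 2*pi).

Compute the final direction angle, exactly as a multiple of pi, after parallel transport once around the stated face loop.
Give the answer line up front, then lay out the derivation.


Answer: final direction angle = (25/24)*pi

enclosed vertex P1: corner angles sum to (13/8)*pi, defect = 2*pi - (13/8)*pi = (3/8)*pi
enclosed vertex P5: corner angles sum to 2*pi, defect = 2*pi - 2*pi = 0
adding the enclosed defects to the starting angle (mod 2*pi, induced orientation) gives the holonomy
final angle = (2/3)*pi + (3/8)*pi = (25/24)*pi (mod 2*pi)


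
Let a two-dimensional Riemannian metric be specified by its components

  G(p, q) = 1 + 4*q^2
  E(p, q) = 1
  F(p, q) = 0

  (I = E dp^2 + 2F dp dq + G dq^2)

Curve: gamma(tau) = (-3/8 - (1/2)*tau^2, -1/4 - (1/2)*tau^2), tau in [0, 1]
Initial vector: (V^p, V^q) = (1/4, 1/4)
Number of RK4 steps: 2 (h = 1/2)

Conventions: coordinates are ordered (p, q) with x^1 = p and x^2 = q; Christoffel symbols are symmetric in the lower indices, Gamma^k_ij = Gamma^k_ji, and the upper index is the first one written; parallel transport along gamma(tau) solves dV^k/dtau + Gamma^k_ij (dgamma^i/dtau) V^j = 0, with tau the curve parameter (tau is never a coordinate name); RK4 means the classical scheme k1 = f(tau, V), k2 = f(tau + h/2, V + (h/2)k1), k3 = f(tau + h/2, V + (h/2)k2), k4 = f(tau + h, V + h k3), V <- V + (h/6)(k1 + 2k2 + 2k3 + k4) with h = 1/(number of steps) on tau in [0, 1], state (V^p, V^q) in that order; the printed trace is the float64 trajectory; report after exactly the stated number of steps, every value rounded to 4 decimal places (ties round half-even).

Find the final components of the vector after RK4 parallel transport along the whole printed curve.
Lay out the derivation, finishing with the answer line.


gamma'(tau) = (-tau, -tau); f(tau, V)^k = -Gamma^k_ij(gamma(tau)) gamma'^i(tau) V^j; h = 1/2; intermediate values shown to 6 dp
curve data and Christoffel symbols at the stage parameters:
  tau = 0.000000: gamma = (-0.375000, -0.250000), gamma' = (0.000000, 0.000000); Gamma_ppp = 0.000000, Gamma_ppq = 0.000000, Gamma_pqq = 0.000000, Gamma_qpp = 0.000000, Gamma_qpq = 0.000000, Gamma_qqq = -0.800000
  tau = 0.250000: gamma = (-0.406250, -0.281250), gamma' = (-0.250000, -0.250000); Gamma_ppp = 0.000000, Gamma_ppq = 0.000000, Gamma_pqq = 0.000000, Gamma_qpp = 0.000000, Gamma_qpq = 0.000000, Gamma_qqq = -0.854599
  tau = 0.500000: gamma = (-0.500000, -0.375000), gamma' = (-0.500000, -0.500000); Gamma_ppp = 0.000000, Gamma_ppq = 0.000000, Gamma_pqq = 0.000000, Gamma_qpp = 0.000000, Gamma_qpq = 0.000000, Gamma_qqq = -0.960000
  tau = 0.750000: gamma = (-0.656250, -0.531250), gamma' = (-0.750000, -0.750000); Gamma_ppp = 0.000000, Gamma_ppq = 0.000000, Gamma_pqq = 0.000000, Gamma_qpp = 0.000000, Gamma_qpq = 0.000000, Gamma_qqq = -0.998165
  tau = 1.000000: gamma = (-0.875000, -0.750000), gamma' = (-1.000000, -1.000000); Gamma_ppp = 0.000000, Gamma_ppq = 0.000000, Gamma_pqq = 0.000000, Gamma_qpp = 0.000000, Gamma_qpq = 0.000000, Gamma_qqq = -0.923077
step 0: V^p = 0.2500, V^q = 0.2500
step 1: k1 = (0.000000, 0.000000), k2 = (0.000000, -0.053412), k3 = (0.000000, -0.050560), k4 = (0.000000, -0.107866); V <- V + (h/6)(k1 + 2k2 + 2k3 + k4): V^p = 0.2500, V^q = 0.2237
step 2: k1 = (0.000000, -0.107368), k2 = (0.000000, -0.147360), k3 = (0.000000, -0.139875), k4 = (0.000000, -0.141919); V <- V + (h/6)(k1 + 2k2 + 2k3 + k4): V^p = 0.2500, V^q = 0.1550

Answer: V^p = 0.2500, V^q = 0.1550


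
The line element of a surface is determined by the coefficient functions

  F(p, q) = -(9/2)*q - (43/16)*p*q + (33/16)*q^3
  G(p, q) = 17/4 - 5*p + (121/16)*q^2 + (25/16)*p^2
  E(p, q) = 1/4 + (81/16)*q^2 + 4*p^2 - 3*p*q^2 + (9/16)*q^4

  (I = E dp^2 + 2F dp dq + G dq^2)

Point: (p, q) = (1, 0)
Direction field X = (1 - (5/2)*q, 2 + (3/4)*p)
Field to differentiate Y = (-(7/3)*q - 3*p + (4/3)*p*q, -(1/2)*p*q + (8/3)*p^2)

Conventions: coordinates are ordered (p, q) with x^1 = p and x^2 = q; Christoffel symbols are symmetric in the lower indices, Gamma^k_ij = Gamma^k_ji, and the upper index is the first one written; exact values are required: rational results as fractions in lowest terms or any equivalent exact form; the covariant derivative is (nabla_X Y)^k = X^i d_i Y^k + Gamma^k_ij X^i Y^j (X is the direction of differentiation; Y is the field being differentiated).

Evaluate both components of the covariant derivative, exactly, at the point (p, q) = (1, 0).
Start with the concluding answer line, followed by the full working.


Answer: (nabla_X Y)^p = -3949/204, (nabla_X Y)^q = 3245/312

E = 17/4, F = 0, G = 13/16 at the point
E_p = 8, E_q = 0, F_p = 0, F_q = -115/16, G_p = -15/8, G_q = 0
EG - F^2 = 221/64;  g^inv = (64/221) * [[13/16, 0], [0, 17/4]]
first-kind symbols [ij,l] = (1/2)(d_i g_jl + d_j g_il - d_l g_ij): [pp,p] = E_p/2 = 4, [pp,q] = F_p - E_q/2 = 0, [pq,p] = E_q/2 = 0, [pq,q] = G_p/2 = -15/16, [qq,p] = F_q - G_p/2 = -25/4, [qq,q] = G_q/2 = 0
Gamma^p_ij = (G*[ij,p] - F*[ij,q])/(EG - F^2), Gamma^q_ij = (E*[ij,q] - F*[ij,p])/(EG - F^2)
Gamma_ppp = 16/17, Gamma_ppq = 0, Gamma_pqq = -25/17, Gamma_qpp = 0, Gamma_qpq = -15/13, Gamma_qqq = 0
X = (1, 11/4), Y = (-3, 8/3) at the point


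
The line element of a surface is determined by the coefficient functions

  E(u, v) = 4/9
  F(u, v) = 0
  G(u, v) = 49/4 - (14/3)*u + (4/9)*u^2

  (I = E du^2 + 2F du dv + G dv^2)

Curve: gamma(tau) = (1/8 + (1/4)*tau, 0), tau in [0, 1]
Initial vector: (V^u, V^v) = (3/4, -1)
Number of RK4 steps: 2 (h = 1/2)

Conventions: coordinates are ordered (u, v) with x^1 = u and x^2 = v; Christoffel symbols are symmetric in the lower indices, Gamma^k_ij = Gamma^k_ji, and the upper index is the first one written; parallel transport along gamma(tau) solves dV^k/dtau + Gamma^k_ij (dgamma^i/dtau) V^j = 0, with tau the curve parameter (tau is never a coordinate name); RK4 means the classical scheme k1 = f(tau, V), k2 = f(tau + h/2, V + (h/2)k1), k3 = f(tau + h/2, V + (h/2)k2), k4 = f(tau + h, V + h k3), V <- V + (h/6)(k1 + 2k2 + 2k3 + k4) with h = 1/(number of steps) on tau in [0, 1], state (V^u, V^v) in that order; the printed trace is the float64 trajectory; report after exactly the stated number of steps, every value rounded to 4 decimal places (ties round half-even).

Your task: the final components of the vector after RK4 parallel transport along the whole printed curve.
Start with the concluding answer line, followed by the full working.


Answer: V^u = 0.7500, V^v = -1.0513

gamma'(tau) = (1/4, 0); f(tau, V)^k = -Gamma^k_ij(gamma(tau)) gamma'^i(tau) V^j; h = 1/2; intermediate values shown to 6 dp
curve data and Christoffel symbols at the stage parameters:
  tau = 0.000000: gamma = (0.125000, 0.000000), gamma' = (0.250000, 0.000000); Gamma_uuu = 0.000000, Gamma_uuv = 0.000000, Gamma_uvv = 5.125000, Gamma_vuu = 0.000000, Gamma_vuv = -0.195122, Gamma_vvv = 0.000000
  tau = 0.250000: gamma = (0.187500, 0.000000), gamma' = (0.250000, 0.000000); Gamma_uuu = 0.000000, Gamma_uuv = 0.000000, Gamma_uvv = 5.062500, Gamma_vuu = 0.000000, Gamma_vuv = -0.197531, Gamma_vvv = 0.000000
  tau = 0.500000: gamma = (0.250000, 0.000000), gamma' = (0.250000, 0.000000); Gamma_uuu = 0.000000, Gamma_uuv = 0.000000, Gamma_uvv = 5.000000, Gamma_vuu = 0.000000, Gamma_vuv = -0.200000, Gamma_vvv = 0.000000
  tau = 0.750000: gamma = (0.312500, 0.000000), gamma' = (0.250000, 0.000000); Gamma_uuu = 0.000000, Gamma_uuv = 0.000000, Gamma_uvv = 4.937500, Gamma_vuu = 0.000000, Gamma_vuv = -0.202532, Gamma_vvv = 0.000000
  tau = 1.000000: gamma = (0.375000, 0.000000), gamma' = (0.250000, 0.000000); Gamma_uuu = 0.000000, Gamma_uuv = 0.000000, Gamma_uvv = 4.875000, Gamma_vuu = 0.000000, Gamma_vuv = -0.205128, Gamma_vvv = 0.000000
step 0: V^u = 0.7500, V^v = -1.0000
step 1: k1 = (0.000000, -0.048780), k2 = (0.000000, -0.049985), k3 = (0.000000, -0.050000), k4 = (0.000000, -0.051250); V <- V + (h/6)(k1 + 2k2 + 2k3 + k4): V^u = 0.7500, V^v = -1.0250
step 2: k1 = (0.000000, -0.051250), k2 = (0.000000, -0.052547), k3 = (0.000000, -0.052564), k4 = (0.000000, -0.053912); V <- V + (h/6)(k1 + 2k2 + 2k3 + k4): V^u = 0.7500, V^v = -1.0513


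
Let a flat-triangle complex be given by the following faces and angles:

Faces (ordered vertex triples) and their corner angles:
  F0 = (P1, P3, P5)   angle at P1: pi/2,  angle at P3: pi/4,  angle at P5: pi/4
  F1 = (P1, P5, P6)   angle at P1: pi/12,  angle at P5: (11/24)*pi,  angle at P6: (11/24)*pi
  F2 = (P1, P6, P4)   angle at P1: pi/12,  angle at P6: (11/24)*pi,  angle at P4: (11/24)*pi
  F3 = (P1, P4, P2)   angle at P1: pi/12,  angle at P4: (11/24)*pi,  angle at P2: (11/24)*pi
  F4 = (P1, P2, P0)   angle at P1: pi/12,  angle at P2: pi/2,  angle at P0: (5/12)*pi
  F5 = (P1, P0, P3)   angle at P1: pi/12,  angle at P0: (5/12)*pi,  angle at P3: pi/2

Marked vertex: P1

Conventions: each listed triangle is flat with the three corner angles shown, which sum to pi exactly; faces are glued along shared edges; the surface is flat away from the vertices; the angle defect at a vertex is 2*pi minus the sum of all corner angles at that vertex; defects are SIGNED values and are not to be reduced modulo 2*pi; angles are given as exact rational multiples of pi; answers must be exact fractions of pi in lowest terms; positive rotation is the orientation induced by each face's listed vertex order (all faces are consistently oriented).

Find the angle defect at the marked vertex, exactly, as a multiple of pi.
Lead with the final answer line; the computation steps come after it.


Answer: defect(P1) = (13/12)*pi

Sum of corner angles at P1: (11/12)*pi
defect = 2*pi - (11/12)*pi


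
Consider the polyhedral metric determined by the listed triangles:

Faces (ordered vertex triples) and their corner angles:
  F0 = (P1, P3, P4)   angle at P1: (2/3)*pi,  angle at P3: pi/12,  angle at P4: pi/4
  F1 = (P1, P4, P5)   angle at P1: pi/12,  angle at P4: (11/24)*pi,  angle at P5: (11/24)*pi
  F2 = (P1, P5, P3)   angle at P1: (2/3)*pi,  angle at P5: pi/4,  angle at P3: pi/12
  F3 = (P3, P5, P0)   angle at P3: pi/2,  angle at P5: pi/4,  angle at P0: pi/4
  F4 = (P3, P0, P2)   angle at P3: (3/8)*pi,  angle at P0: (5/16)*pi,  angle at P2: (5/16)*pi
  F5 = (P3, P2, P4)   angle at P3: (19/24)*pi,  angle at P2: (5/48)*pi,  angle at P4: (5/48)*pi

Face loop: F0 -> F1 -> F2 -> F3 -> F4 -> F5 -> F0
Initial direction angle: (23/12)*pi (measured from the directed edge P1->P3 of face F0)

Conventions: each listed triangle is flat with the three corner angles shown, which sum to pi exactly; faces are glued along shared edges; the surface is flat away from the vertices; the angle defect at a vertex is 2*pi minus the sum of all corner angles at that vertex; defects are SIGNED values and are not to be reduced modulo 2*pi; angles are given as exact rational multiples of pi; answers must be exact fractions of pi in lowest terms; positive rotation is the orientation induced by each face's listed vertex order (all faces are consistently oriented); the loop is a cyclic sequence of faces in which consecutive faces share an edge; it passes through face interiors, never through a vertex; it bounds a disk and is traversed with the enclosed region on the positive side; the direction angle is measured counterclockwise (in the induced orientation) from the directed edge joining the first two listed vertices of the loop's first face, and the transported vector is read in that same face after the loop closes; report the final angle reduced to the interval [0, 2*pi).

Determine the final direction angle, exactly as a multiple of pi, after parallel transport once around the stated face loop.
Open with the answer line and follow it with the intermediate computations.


Answer: final direction angle = (2/3)*pi

enclosed vertex P1: corner angles sum to (17/12)*pi, defect = 2*pi - (17/12)*pi = (7/12)*pi
enclosed vertex P3: corner angles sum to (11/6)*pi, defect = 2*pi - (11/6)*pi = pi/6
summing the enclosed defects onto the initial angle, mod 2*pi in the induced orientation:
final angle = (23/12)*pi + (3/4)*pi = (2/3)*pi (mod 2*pi)


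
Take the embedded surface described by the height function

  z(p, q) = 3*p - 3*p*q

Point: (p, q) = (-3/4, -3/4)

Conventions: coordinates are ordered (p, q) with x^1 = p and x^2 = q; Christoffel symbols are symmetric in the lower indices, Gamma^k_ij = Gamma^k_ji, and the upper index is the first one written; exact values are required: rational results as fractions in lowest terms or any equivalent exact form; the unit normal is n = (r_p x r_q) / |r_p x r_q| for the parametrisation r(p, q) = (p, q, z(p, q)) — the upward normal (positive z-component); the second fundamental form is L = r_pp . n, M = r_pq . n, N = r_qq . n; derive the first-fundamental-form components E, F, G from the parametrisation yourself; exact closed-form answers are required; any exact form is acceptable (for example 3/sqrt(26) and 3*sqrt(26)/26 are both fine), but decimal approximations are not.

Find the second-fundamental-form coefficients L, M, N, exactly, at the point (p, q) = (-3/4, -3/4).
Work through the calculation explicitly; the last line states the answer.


z_p = 21/4, z_q = 9/4, z_pp = 0, z_pq = -3, z_qq = 0
E = 457/16, F = 189/16, G = 97/16; answer radicand W^2 = 269/8
unnormalised second-form numerators: l = 0, m = -3, n = 0; L = l/sqrt(269/8), and similarly M = m/sqrt(W^2), N = n/sqrt(W^2)

Answer: L = 0, M = -6*sqrt(538)/269, N = 0


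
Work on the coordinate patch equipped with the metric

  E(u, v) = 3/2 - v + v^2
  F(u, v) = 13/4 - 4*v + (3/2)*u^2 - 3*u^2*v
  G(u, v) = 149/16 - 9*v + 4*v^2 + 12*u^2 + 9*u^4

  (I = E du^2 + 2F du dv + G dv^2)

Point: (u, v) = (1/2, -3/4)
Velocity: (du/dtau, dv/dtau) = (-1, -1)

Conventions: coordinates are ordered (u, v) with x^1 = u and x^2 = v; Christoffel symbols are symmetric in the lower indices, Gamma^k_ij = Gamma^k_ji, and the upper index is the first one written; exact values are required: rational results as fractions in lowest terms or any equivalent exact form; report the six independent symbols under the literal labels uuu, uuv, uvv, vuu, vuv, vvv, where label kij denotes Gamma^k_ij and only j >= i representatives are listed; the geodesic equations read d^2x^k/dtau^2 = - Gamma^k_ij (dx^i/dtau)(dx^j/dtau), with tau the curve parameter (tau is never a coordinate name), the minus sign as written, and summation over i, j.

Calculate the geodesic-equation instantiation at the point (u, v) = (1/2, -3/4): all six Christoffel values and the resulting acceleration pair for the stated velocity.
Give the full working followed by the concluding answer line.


E = 45/16, F = 115/16, G = 175/8 at the point
E_u = 0, E_v = -5/2, F_u = 15/4, F_v = -19/4, G_u = 33/2, G_v = -15
EG - F^2 = 2525/256;  g^inv = (256/2525) * [[175/8, -115/16], [-115/16, 45/16]]
first-kind symbols [ij,l] = (1/2)(d_i g_jl + d_j g_il - d_l g_ij): [uu,u] = E_u/2 = 0, [uu,v] = F_u - E_v/2 = 5, [uv,u] = E_v/2 = -5/4, [uv,v] = G_u/2 = 33/4, [vv,u] = F_v - G_u/2 = -13, [vv,v] = G_v/2 = -15/2
Gamma^u_ij = (G*[ij,u] - F*[ij,v])/(EG - F^2), Gamma^v_ij = (E*[ij,v] - F*[ij,u])/(EG - F^2)
Gamma_uuu = -368/101, Gamma_uuv = -4436/505, Gamma_uvv = -2360/101, Gamma_vuu = 144/101, Gamma_vuv = 1648/505, Gamma_vvv = 3704/505
d^2u/dtau^2 = -(Gamma_uuu*(-1)^2 + 2*Gamma_uuv*(-1)*(-1) + Gamma_uvv*(-1)^2) = 22512/505
d^2v/dtau^2 = -(Gamma_vuu*(-1)^2 + 2*Gamma_vuv*(-1)*(-1) + Gamma_vvv*(-1)^2) = -1544/101

Answer: Gamma_uuu = -368/101, Gamma_uuv = -4436/505, Gamma_uvv = -2360/101, Gamma_vuu = 144/101, Gamma_vuv = 1648/505, Gamma_vvv = 3704/505; accelerations (d^2u/dtau^2, d^2v/dtau^2) = (22512/505, -1544/101)


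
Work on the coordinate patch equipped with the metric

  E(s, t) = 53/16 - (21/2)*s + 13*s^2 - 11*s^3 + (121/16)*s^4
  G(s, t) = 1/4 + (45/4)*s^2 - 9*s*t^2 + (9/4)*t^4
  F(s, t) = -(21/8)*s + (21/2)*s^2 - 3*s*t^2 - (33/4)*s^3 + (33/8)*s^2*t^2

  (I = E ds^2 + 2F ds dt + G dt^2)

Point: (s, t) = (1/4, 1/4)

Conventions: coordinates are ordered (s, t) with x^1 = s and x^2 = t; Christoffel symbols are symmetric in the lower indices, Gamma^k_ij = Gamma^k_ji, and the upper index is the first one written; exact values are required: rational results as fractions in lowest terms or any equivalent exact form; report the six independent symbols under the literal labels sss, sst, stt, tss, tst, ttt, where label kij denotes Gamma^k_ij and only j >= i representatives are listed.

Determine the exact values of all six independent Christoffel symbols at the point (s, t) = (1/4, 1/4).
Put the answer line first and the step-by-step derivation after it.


Answer: Gamma_sss = -32886/16801, Gamma_sst = 105948/285617, Gamma_stt = -618552/285617, Gamma_tss = 14463/16801, Gamma_tst = 900882/285617, Gamma_ttt = -291420/285617

E = 5561/4096, F = -327/2048, G = 841/1024 at the point
E_s = -1431/256, E_t = 0, F_s = 261/256, F_t = -63/256, G_s = 81/16, G_t = -63/64
EG - F^2 = 285617/262144;  g^inv = (262144/285617) * [[841/1024, 327/2048], [327/2048, 5561/4096]]
first-kind symbols [ij,l] = (1/2)(d_i g_jl + d_j g_il - d_l g_ij): [ss,s] = E_s/2 = -1431/512, [ss,t] = F_s - E_t/2 = 261/256, [st,s] = E_t/2 = 0, [st,t] = G_s/2 = 81/32, [tt,s] = F_t - G_s/2 = -711/256, [tt,t] = G_t/2 = -63/128
Gamma^s_ij = (G*[ij,s] - F*[ij,t])/(EG - F^2), Gamma^t_ij = (E*[ij,t] - F*[ij,s])/(EG - F^2)


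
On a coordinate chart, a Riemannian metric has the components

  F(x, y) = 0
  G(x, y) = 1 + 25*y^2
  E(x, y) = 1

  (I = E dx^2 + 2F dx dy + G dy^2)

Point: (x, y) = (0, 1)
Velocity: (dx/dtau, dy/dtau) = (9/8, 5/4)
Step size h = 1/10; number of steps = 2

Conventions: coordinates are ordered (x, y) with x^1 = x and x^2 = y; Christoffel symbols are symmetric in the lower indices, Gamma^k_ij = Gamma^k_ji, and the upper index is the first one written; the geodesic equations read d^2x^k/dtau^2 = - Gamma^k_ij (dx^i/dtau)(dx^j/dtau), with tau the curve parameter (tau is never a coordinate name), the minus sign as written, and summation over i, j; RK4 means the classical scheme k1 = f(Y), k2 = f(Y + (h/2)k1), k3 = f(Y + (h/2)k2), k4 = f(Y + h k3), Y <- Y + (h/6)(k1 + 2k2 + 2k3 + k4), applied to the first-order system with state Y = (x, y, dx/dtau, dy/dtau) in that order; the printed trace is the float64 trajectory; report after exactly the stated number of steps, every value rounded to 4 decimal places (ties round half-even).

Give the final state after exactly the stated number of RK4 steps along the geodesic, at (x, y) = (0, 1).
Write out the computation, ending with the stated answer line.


f(Y) = (dx/dtau, dy/dtau, -Gamma^x_ij Y'^i Y'^j, -Gamma^y_ij Y'^i Y'^j) with the Gammas evaluated at the stage position; h = 0.100000; intermediate values shown to 6 dp
step 0: x = 0.0000, y = 1.0000, dx/dtau = 1.1250, dy/dtau = 1.2500
step 1:
  k1: at (x, y) = (0.000000, 1.000000), (dx/dtau, dy/dtau) = (1.125000, 1.250000); Gamma_xxx = 0.000000, Gamma_xxy = 0.000000, Gamma_xyy = 0.000000, Gamma_yxx = 0.000000, Gamma_yxy = 0.000000, Gamma_yyy = 0.961538; k1 = (1.125000, 1.250000, 0.000000, -1.502404)
  k2: at (x, y) = (0.056250, 1.062500), (dx/dtau, dy/dtau) = (1.125000, 1.174880); Gamma_xxx = 0.000000, Gamma_xxy = 0.000000, Gamma_xyy = 0.000000, Gamma_yxx = 0.000000, Gamma_yxy = 0.000000, Gamma_yyy = 0.908969; k2 = (1.125000, 1.174880, 0.000000, -1.254689)
  k3: at (x, y) = (0.056250, 1.058744), (dx/dtau, dy/dtau) = (1.125000, 1.187266); Gamma_xxx = 0.000000, Gamma_xxy = 0.000000, Gamma_xyy = 0.000000, Gamma_yxx = 0.000000, Gamma_yxy = 0.000000, Gamma_yyy = 0.911972; k3 = (1.125000, 1.187266, 0.000000, -1.285516)
  k4: at (x, y) = (0.112500, 1.118727), (dx/dtau, dy/dtau) = (1.125000, 1.121448); Gamma_xxx = 0.000000, Gamma_xxy = 0.000000, Gamma_xyy = 0.000000, Gamma_yxx = 0.000000, Gamma_yxy = 0.000000, Gamma_yyy = 0.866190; k4 = (1.125000, 1.121448, 0.000000, -1.089361)
  Y <- Y + (h/6)(k1 + 2k2 + 2k3 + k4): x = 0.1125, y = 1.1183, dx/dtau = 1.1250, dy/dtau = 1.1221
step 2:
  k1: at (x, y) = (0.112500, 1.118262), (dx/dtau, dy/dtau) = (1.125000, 1.122130); Gamma_xxx = 0.000000, Gamma_xxy = 0.000000, Gamma_xyy = 0.000000, Gamma_yxx = 0.000000, Gamma_yxy = 0.000000, Gamma_yyy = 0.866527; k1 = (1.125000, 1.122130, 0.000000, -1.091111)
  k2: at (x, y) = (0.168750, 1.174369), (dx/dtau, dy/dtau) = (1.125000, 1.067575); Gamma_xxx = 0.000000, Gamma_xxy = 0.000000, Gamma_xyy = 0.000000, Gamma_yxx = 0.000000, Gamma_yxy = 0.000000, Gamma_yyy = 0.827520; k2 = (1.125000, 1.067575, 0.000000, -0.943138)
  k3: at (x, y) = (0.168750, 1.171641), (dx/dtau, dy/dtau) = (1.125000, 1.074974); Gamma_xxx = 0.000000, Gamma_xxy = 0.000000, Gamma_xyy = 0.000000, Gamma_yxx = 0.000000, Gamma_yxy = 0.000000, Gamma_yyy = 0.829338; k3 = (1.125000, 1.074974, 0.000000, -0.958356)
  k4: at (x, y) = (0.225000, 1.225760), (dx/dtau, dy/dtau) = (1.125000, 1.026295); Gamma_xxx = 0.000000, Gamma_xxy = 0.000000, Gamma_xyy = 0.000000, Gamma_yxx = 0.000000, Gamma_yxy = 0.000000, Gamma_yyy = 0.794665; k4 = (1.125000, 1.026295, 0.000000, -0.837005)
  Y <- Y + (h/6)(k1 + 2k2 + 2k3 + k4): x = 0.2250, y = 1.2255, dx/dtau = 1.1250, dy/dtau = 1.0266

Answer: x = 0.2250, y = 1.2255, dx/dtau = 1.1250, dy/dtau = 1.0266


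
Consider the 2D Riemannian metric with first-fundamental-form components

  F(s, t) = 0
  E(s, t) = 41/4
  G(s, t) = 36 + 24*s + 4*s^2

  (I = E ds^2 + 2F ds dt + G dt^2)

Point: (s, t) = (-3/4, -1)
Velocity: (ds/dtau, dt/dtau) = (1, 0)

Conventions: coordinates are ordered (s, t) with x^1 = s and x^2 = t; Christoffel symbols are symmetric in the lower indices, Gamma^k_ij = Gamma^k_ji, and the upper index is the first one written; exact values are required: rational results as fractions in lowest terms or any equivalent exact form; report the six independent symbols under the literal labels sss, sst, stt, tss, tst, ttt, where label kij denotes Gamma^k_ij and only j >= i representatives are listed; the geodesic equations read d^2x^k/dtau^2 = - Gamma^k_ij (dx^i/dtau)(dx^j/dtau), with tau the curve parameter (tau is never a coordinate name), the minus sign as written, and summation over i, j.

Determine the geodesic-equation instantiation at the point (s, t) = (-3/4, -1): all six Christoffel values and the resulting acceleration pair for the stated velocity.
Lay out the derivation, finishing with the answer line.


E = 41/4, F = 0, G = 81/4 at the point
E_s = 0, E_t = 0, F_s = 0, F_t = 0, G_s = 18, G_t = 0
EG - F^2 = 3321/16;  g^inv = (16/3321) * [[81/4, 0], [0, 41/4]]
first-kind symbols [ij,l] = (1/2)(d_i g_jl + d_j g_il - d_l g_ij): [ss,s] = E_s/2 = 0, [ss,t] = F_s - E_t/2 = 0, [st,s] = E_t/2 = 0, [st,t] = G_s/2 = 9, [tt,s] = F_t - G_s/2 = -9, [tt,t] = G_t/2 = 0
Gamma^s_ij = (G*[ij,s] - F*[ij,t])/(EG - F^2), Gamma^t_ij = (E*[ij,t] - F*[ij,s])/(EG - F^2)
Gamma_sss = 0, Gamma_sst = 0, Gamma_stt = -36/41, Gamma_tss = 0, Gamma_tst = 4/9, Gamma_ttt = 0
d^2s/dtau^2 = -(Gamma_sss*(1)^2 + 2*Gamma_sst*(1)*(0) + Gamma_stt*(0)^2) = 0
d^2t/dtau^2 = -(Gamma_tss*(1)^2 + 2*Gamma_tst*(1)*(0) + Gamma_ttt*(0)^2) = 0

Answer: Gamma_sss = 0, Gamma_sst = 0, Gamma_stt = -36/41, Gamma_tss = 0, Gamma_tst = 4/9, Gamma_ttt = 0; accelerations (d^2s/dtau^2, d^2t/dtau^2) = (0, 0)


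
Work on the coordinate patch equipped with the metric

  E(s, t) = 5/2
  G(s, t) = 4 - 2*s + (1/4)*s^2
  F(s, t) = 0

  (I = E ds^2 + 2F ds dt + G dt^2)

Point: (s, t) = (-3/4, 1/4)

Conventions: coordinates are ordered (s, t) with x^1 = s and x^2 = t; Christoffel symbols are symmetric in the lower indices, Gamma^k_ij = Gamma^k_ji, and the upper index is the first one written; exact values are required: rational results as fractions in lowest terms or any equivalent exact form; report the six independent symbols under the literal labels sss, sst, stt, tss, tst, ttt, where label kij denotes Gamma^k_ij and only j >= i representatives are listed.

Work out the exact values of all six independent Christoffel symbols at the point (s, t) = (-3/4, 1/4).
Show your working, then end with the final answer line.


E = 5/2, F = 0, G = 361/64 at the point
E_s = 0, E_t = 0, F_s = 0, F_t = 0, G_s = -19/8, G_t = 0
EG - F^2 = 1805/128;  g^inv = (128/1805) * [[361/64, 0], [0, 5/2]]
first-kind symbols [ij,l] = (1/2)(d_i g_jl + d_j g_il - d_l g_ij): [ss,s] = E_s/2 = 0, [ss,t] = F_s - E_t/2 = 0, [st,s] = E_t/2 = 0, [st,t] = G_s/2 = -19/16, [tt,s] = F_t - G_s/2 = 19/16, [tt,t] = G_t/2 = 0
Gamma^s_ij = (G*[ij,s] - F*[ij,t])/(EG - F^2), Gamma^t_ij = (E*[ij,t] - F*[ij,s])/(EG - F^2)

Answer: Gamma_sss = 0, Gamma_sst = 0, Gamma_stt = 19/40, Gamma_tss = 0, Gamma_tst = -4/19, Gamma_ttt = 0


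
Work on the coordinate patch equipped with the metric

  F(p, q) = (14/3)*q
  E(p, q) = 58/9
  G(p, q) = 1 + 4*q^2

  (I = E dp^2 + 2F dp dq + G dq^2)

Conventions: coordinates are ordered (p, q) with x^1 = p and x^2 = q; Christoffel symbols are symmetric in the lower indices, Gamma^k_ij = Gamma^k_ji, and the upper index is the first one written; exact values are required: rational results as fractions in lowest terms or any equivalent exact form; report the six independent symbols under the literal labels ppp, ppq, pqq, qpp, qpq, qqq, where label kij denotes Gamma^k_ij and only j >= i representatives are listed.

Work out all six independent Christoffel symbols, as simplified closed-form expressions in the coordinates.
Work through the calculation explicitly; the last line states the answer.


E = 58/9; F = (14/3)*q; G = 1 + 4*q^2
Gamma^k_ij = (1/2) g^{kl} (d_i g_jl + d_j g_il - d_l g_ij), with g^inv = (1/(EG-F^2)) [[G, -F], [-F, E]]
first partials: E_p = 0, E_q = 0, F_p = 0, F_q = 14/3, G_p = 0, G_q = 8*q
D = EG - F^2 = 58/9 + 4*q^2
expanded: Gamma^p_pp = (G E_p - 2F F_p + F E_q)/(2D), Gamma^p_pq = (G E_q - F G_p)/(2D), Gamma^p_qq = (2G F_q - G G_p - F G_q)/(2D), Gamma^q_pp = (2E F_p - E E_q - F E_p)/(2D), Gamma^q_pq = (E G_p - F E_q)/(2D), Gamma^q_qq = (E G_q - 2F F_q + F G_p)/(2D); substitute and cancel common factors

Answer: Gamma_ppp = 0, Gamma_ppq = 0, Gamma_pqq = 21/(18*q^2 + 29), Gamma_qpp = 0, Gamma_qpq = 0, Gamma_qqq = 18*q/(18*q^2 + 29)


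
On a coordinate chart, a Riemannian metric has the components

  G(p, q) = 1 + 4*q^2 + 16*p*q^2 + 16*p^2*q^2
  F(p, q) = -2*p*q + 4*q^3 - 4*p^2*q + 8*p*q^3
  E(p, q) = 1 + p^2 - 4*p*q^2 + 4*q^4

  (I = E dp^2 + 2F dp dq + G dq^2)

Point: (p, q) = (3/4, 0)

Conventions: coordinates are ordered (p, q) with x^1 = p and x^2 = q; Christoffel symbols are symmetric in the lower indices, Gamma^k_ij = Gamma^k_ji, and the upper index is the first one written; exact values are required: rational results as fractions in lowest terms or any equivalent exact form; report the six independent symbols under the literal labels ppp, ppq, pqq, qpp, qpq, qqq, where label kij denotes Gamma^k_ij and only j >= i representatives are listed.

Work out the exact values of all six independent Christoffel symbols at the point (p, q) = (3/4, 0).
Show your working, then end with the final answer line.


E = 25/16, F = 0, G = 1 at the point
E_p = 3/2, E_q = 0, F_p = 0, F_q = -15/4, G_p = 0, G_q = 0
EG - F^2 = 25/16;  g^inv = (16/25) * [[1, 0], [0, 25/16]]
first-kind symbols [ij,l] = (1/2)(d_i g_jl + d_j g_il - d_l g_ij): [pp,p] = E_p/2 = 3/4, [pp,q] = F_p - E_q/2 = 0, [pq,p] = E_q/2 = 0, [pq,q] = G_p/2 = 0, [qq,p] = F_q - G_p/2 = -15/4, [qq,q] = G_q/2 = 0
Gamma^p_ij = (G*[ij,p] - F*[ij,q])/(EG - F^2), Gamma^q_ij = (E*[ij,q] - F*[ij,p])/(EG - F^2)

Answer: Gamma_ppp = 12/25, Gamma_ppq = 0, Gamma_pqq = -12/5, Gamma_qpp = 0, Gamma_qpq = 0, Gamma_qqq = 0


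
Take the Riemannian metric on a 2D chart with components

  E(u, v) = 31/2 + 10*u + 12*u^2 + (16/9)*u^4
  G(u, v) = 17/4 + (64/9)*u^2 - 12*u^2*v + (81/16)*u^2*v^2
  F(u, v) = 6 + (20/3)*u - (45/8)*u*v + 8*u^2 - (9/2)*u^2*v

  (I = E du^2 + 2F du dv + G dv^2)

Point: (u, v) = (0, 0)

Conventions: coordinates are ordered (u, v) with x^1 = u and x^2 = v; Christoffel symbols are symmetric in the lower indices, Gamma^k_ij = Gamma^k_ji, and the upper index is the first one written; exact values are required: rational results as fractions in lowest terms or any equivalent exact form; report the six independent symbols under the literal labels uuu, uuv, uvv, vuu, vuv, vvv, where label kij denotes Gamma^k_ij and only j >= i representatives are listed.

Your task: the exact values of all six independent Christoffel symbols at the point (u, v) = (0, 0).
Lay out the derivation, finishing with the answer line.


E = 31/2, F = 6, G = 17/4 at the point
E_u = 10, E_v = 0, F_u = 20/3, F_v = 0, G_u = 0, G_v = 0
EG - F^2 = 239/8;  g^inv = (8/239) * [[17/4, -6], [-6, 31/2]]
first-kind symbols [ij,l] = (1/2)(d_i g_jl + d_j g_il - d_l g_ij): [uu,u] = E_u/2 = 5, [uu,v] = F_u - E_v/2 = 20/3, [uv,u] = E_v/2 = 0, [uv,v] = G_u/2 = 0, [vv,u] = F_v - G_u/2 = 0, [vv,v] = G_v/2 = 0
Gamma^u_ij = (G*[ij,u] - F*[ij,v])/(EG - F^2), Gamma^v_ij = (E*[ij,v] - F*[ij,u])/(EG - F^2)

Answer: Gamma_uuu = -150/239, Gamma_uuv = 0, Gamma_uvv = 0, Gamma_vuu = 1760/717, Gamma_vuv = 0, Gamma_vvv = 0


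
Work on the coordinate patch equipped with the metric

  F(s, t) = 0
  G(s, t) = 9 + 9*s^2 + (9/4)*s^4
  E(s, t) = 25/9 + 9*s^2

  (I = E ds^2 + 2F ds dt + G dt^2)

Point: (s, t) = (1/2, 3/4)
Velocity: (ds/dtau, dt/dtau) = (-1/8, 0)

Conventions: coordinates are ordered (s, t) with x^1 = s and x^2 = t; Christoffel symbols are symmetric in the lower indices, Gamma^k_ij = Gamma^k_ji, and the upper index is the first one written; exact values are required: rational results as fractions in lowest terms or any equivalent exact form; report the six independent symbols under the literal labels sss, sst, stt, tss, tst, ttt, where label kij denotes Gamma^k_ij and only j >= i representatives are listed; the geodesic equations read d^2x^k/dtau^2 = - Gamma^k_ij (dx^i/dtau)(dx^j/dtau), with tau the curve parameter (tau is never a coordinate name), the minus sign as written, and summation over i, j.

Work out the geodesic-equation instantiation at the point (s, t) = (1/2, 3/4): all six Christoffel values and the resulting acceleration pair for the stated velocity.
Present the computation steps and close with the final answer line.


E = 181/36, F = 0, G = 729/64 at the point
E_s = 9, E_t = 0, F_s = 0, F_t = 0, G_s = 81/8, G_t = 0
EG - F^2 = 14661/256;  g^inv = (256/14661) * [[729/64, 0], [0, 181/36]]
first-kind symbols [ij,l] = (1/2)(d_i g_jl + d_j g_il - d_l g_ij): [ss,s] = E_s/2 = 9/2, [ss,t] = F_s - E_t/2 = 0, [st,s] = E_t/2 = 0, [st,t] = G_s/2 = 81/16, [tt,s] = F_t - G_s/2 = -81/16, [tt,t] = G_t/2 = 0
Gamma^s_ij = (G*[ij,s] - F*[ij,t])/(EG - F^2), Gamma^t_ij = (E*[ij,t] - F*[ij,s])/(EG - F^2)
Gamma_sss = 162/181, Gamma_sst = 0, Gamma_stt = -729/724, Gamma_tss = 0, Gamma_tst = 4/9, Gamma_ttt = 0
d^2s/dtau^2 = -(Gamma_sss*(-1/8)^2 + 2*Gamma_sst*(-1/8)*(0) + Gamma_stt*(0)^2) = -81/5792
d^2t/dtau^2 = -(Gamma_tss*(-1/8)^2 + 2*Gamma_tst*(-1/8)*(0) + Gamma_ttt*(0)^2) = 0

Answer: Gamma_sss = 162/181, Gamma_sst = 0, Gamma_stt = -729/724, Gamma_tss = 0, Gamma_tst = 4/9, Gamma_ttt = 0; accelerations (d^2s/dtau^2, d^2t/dtau^2) = (-81/5792, 0)


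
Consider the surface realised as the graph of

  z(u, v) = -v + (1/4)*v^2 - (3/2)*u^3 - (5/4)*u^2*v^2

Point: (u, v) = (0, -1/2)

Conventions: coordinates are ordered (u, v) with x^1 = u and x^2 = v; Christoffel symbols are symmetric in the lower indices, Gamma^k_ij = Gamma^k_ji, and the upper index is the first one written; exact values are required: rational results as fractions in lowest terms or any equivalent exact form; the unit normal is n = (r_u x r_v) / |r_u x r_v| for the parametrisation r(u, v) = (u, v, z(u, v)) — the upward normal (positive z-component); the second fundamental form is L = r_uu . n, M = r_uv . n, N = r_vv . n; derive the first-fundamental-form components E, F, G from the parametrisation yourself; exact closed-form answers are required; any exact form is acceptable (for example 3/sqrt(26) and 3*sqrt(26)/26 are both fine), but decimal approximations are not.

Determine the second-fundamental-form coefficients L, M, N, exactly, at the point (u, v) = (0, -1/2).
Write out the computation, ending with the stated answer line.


z_u = 0, z_v = -5/4, z_uu = -5/8, z_uv = 0, z_vv = 1/2
E = 1, F = 0, G = 41/16; answer radicand W^2 = 41/16
unnormalised second-form numerators: l = -5/8, m = 0, n = 1/2; L = l/sqrt(41/16), and similarly M = m/sqrt(W^2), N = n/sqrt(W^2)

Answer: L = -5*sqrt(41)/82, M = 0, N = 2*sqrt(41)/41


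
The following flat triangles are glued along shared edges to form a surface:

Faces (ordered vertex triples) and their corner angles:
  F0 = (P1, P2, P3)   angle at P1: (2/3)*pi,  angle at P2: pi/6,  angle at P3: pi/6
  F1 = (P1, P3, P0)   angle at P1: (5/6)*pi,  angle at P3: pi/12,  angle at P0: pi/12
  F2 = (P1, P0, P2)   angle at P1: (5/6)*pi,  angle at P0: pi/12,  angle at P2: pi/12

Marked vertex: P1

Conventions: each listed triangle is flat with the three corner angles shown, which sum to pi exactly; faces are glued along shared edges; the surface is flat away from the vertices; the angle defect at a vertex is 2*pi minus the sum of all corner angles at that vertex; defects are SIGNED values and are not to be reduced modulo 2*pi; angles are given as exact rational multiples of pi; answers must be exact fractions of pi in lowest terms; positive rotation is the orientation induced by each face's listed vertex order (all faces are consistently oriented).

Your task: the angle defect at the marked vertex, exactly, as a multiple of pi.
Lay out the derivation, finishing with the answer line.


Sum of corner angles at P1: (7/3)*pi
defect = 2*pi - (7/3)*pi

Answer: defect(P1) = -pi/3


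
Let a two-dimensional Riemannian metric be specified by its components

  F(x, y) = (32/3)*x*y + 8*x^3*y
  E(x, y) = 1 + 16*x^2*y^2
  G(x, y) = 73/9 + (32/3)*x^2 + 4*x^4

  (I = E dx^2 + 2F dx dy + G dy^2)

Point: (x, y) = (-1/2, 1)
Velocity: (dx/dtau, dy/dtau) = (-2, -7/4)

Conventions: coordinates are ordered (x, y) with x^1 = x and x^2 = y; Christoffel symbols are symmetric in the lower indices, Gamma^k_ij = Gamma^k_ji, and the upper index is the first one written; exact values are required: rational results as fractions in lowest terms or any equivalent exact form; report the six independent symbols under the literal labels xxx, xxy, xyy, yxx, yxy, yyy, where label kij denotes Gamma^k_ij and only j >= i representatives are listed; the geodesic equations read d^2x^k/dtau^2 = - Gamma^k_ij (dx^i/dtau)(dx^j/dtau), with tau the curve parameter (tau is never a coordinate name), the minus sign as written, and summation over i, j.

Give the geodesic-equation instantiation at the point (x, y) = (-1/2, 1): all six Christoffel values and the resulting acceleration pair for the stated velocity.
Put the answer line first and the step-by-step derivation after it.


Answer: Gamma_xxx = -288/541, Gamma_xxy = 144/541, Gamma_xyy = 0, Gamma_yxx = 456/541, Gamma_yxy = -228/541, Gamma_yyy = 0; accelerations (d^2x/dtau^2, d^2y/dtau^2) = (144/541, -228/541)

E = 5, F = -19/3, G = 397/36 at the point
E_x = -16, E_y = 8, F_x = 50/3, F_y = -19/3, G_x = -38/3, G_y = 0
EG - F^2 = 541/36;  g^inv = (36/541) * [[397/36, 19/3], [19/3, 5]]
first-kind symbols [ij,l] = (1/2)(d_i g_jl + d_j g_il - d_l g_ij): [xx,x] = E_x/2 = -8, [xx,y] = F_x - E_y/2 = 38/3, [xy,x] = E_y/2 = 4, [xy,y] = G_x/2 = -19/3, [yy,x] = F_y - G_x/2 = 0, [yy,y] = G_y/2 = 0
Gamma^x_ij = (G*[ij,x] - F*[ij,y])/(EG - F^2), Gamma^y_ij = (E*[ij,y] - F*[ij,x])/(EG - F^2)
Gamma_xxx = -288/541, Gamma_xxy = 144/541, Gamma_xyy = 0, Gamma_yxx = 456/541, Gamma_yxy = -228/541, Gamma_yyy = 0
d^2x/dtau^2 = -(Gamma_xxx*(-2)^2 + 2*Gamma_xxy*(-2)*(-7/4) + Gamma_xyy*(-7/4)^2) = 144/541
d^2y/dtau^2 = -(Gamma_yxx*(-2)^2 + 2*Gamma_yxy*(-2)*(-7/4) + Gamma_yyy*(-7/4)^2) = -228/541
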